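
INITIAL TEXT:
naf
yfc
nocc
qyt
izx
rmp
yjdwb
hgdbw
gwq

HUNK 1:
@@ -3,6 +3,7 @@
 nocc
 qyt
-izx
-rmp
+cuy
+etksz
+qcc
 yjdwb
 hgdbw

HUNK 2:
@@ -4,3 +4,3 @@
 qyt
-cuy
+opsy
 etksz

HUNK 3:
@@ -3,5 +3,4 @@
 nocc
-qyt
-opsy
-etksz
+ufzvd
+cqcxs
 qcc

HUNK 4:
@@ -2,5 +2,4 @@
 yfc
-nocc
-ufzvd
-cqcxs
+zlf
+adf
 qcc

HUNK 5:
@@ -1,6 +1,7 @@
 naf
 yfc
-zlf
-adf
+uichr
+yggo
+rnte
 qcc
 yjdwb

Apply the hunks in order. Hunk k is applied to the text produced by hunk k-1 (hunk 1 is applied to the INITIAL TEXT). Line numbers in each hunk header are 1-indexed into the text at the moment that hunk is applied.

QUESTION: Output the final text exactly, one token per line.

Hunk 1: at line 3 remove [izx,rmp] add [cuy,etksz,qcc] -> 10 lines: naf yfc nocc qyt cuy etksz qcc yjdwb hgdbw gwq
Hunk 2: at line 4 remove [cuy] add [opsy] -> 10 lines: naf yfc nocc qyt opsy etksz qcc yjdwb hgdbw gwq
Hunk 3: at line 3 remove [qyt,opsy,etksz] add [ufzvd,cqcxs] -> 9 lines: naf yfc nocc ufzvd cqcxs qcc yjdwb hgdbw gwq
Hunk 4: at line 2 remove [nocc,ufzvd,cqcxs] add [zlf,adf] -> 8 lines: naf yfc zlf adf qcc yjdwb hgdbw gwq
Hunk 5: at line 1 remove [zlf,adf] add [uichr,yggo,rnte] -> 9 lines: naf yfc uichr yggo rnte qcc yjdwb hgdbw gwq

Answer: naf
yfc
uichr
yggo
rnte
qcc
yjdwb
hgdbw
gwq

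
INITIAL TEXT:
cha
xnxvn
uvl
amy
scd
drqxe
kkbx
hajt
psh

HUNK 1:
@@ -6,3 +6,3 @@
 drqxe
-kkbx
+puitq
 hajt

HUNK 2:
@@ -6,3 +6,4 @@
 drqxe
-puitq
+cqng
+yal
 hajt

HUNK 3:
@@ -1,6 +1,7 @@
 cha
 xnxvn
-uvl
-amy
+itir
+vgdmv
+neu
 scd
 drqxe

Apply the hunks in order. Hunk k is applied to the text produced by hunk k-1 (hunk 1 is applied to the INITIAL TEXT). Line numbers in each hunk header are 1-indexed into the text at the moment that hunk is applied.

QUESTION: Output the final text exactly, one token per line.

Answer: cha
xnxvn
itir
vgdmv
neu
scd
drqxe
cqng
yal
hajt
psh

Derivation:
Hunk 1: at line 6 remove [kkbx] add [puitq] -> 9 lines: cha xnxvn uvl amy scd drqxe puitq hajt psh
Hunk 2: at line 6 remove [puitq] add [cqng,yal] -> 10 lines: cha xnxvn uvl amy scd drqxe cqng yal hajt psh
Hunk 3: at line 1 remove [uvl,amy] add [itir,vgdmv,neu] -> 11 lines: cha xnxvn itir vgdmv neu scd drqxe cqng yal hajt psh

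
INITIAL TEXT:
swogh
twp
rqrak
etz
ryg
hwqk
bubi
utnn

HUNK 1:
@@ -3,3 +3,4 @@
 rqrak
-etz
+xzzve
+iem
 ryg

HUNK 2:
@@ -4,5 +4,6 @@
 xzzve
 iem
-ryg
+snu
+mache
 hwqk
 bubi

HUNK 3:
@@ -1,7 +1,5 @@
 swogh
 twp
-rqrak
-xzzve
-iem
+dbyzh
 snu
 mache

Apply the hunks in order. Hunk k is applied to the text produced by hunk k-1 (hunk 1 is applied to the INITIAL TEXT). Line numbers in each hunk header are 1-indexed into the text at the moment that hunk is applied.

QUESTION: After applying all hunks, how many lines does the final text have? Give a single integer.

Hunk 1: at line 3 remove [etz] add [xzzve,iem] -> 9 lines: swogh twp rqrak xzzve iem ryg hwqk bubi utnn
Hunk 2: at line 4 remove [ryg] add [snu,mache] -> 10 lines: swogh twp rqrak xzzve iem snu mache hwqk bubi utnn
Hunk 3: at line 1 remove [rqrak,xzzve,iem] add [dbyzh] -> 8 lines: swogh twp dbyzh snu mache hwqk bubi utnn
Final line count: 8

Answer: 8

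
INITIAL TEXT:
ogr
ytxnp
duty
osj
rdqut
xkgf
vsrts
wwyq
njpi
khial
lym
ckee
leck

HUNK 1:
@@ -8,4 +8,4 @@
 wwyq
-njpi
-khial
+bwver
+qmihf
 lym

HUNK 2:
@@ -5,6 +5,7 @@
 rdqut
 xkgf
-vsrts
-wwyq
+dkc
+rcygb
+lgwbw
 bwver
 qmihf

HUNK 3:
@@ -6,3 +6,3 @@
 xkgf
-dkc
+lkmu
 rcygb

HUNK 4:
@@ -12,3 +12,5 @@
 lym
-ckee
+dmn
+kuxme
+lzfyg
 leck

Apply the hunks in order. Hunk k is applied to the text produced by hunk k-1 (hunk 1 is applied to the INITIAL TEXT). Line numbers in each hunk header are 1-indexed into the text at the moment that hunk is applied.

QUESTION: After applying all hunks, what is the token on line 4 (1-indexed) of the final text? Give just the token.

Answer: osj

Derivation:
Hunk 1: at line 8 remove [njpi,khial] add [bwver,qmihf] -> 13 lines: ogr ytxnp duty osj rdqut xkgf vsrts wwyq bwver qmihf lym ckee leck
Hunk 2: at line 5 remove [vsrts,wwyq] add [dkc,rcygb,lgwbw] -> 14 lines: ogr ytxnp duty osj rdqut xkgf dkc rcygb lgwbw bwver qmihf lym ckee leck
Hunk 3: at line 6 remove [dkc] add [lkmu] -> 14 lines: ogr ytxnp duty osj rdqut xkgf lkmu rcygb lgwbw bwver qmihf lym ckee leck
Hunk 4: at line 12 remove [ckee] add [dmn,kuxme,lzfyg] -> 16 lines: ogr ytxnp duty osj rdqut xkgf lkmu rcygb lgwbw bwver qmihf lym dmn kuxme lzfyg leck
Final line 4: osj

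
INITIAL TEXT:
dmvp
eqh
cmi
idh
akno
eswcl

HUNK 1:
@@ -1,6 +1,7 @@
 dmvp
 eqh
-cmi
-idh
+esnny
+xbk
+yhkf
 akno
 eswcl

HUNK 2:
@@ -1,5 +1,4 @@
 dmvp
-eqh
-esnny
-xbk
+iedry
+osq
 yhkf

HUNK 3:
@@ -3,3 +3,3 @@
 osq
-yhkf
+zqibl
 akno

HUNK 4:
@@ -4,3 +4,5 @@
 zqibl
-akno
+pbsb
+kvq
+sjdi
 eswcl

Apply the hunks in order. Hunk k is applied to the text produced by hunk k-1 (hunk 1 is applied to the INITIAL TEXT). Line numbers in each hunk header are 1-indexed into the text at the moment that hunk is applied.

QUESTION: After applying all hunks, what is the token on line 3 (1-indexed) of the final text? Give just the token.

Answer: osq

Derivation:
Hunk 1: at line 1 remove [cmi,idh] add [esnny,xbk,yhkf] -> 7 lines: dmvp eqh esnny xbk yhkf akno eswcl
Hunk 2: at line 1 remove [eqh,esnny,xbk] add [iedry,osq] -> 6 lines: dmvp iedry osq yhkf akno eswcl
Hunk 3: at line 3 remove [yhkf] add [zqibl] -> 6 lines: dmvp iedry osq zqibl akno eswcl
Hunk 4: at line 4 remove [akno] add [pbsb,kvq,sjdi] -> 8 lines: dmvp iedry osq zqibl pbsb kvq sjdi eswcl
Final line 3: osq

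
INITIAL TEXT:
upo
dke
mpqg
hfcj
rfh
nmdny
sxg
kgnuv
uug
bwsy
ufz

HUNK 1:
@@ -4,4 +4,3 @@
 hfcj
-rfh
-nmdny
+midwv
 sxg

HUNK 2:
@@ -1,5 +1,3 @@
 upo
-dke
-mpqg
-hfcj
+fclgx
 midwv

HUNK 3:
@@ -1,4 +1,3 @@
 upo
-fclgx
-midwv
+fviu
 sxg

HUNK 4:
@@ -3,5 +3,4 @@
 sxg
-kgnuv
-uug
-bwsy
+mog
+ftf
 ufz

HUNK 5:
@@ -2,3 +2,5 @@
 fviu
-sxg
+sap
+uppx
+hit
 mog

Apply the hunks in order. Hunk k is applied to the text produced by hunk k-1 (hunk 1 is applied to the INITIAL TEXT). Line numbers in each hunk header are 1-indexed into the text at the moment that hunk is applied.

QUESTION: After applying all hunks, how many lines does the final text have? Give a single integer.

Hunk 1: at line 4 remove [rfh,nmdny] add [midwv] -> 10 lines: upo dke mpqg hfcj midwv sxg kgnuv uug bwsy ufz
Hunk 2: at line 1 remove [dke,mpqg,hfcj] add [fclgx] -> 8 lines: upo fclgx midwv sxg kgnuv uug bwsy ufz
Hunk 3: at line 1 remove [fclgx,midwv] add [fviu] -> 7 lines: upo fviu sxg kgnuv uug bwsy ufz
Hunk 4: at line 3 remove [kgnuv,uug,bwsy] add [mog,ftf] -> 6 lines: upo fviu sxg mog ftf ufz
Hunk 5: at line 2 remove [sxg] add [sap,uppx,hit] -> 8 lines: upo fviu sap uppx hit mog ftf ufz
Final line count: 8

Answer: 8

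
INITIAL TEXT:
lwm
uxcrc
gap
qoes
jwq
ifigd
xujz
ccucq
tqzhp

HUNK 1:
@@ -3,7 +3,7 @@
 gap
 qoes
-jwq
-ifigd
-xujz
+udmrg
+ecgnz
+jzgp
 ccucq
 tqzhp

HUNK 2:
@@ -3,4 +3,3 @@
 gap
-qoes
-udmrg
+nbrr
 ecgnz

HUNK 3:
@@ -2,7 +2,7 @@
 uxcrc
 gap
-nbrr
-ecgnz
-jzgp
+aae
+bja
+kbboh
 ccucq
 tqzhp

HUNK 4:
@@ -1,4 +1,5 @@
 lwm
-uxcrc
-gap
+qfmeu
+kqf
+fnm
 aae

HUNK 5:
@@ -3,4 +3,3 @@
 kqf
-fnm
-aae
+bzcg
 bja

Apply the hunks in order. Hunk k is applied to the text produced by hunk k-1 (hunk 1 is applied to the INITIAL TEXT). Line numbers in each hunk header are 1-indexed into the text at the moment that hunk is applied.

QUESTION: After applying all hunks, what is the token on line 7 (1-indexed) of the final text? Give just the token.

Hunk 1: at line 3 remove [jwq,ifigd,xujz] add [udmrg,ecgnz,jzgp] -> 9 lines: lwm uxcrc gap qoes udmrg ecgnz jzgp ccucq tqzhp
Hunk 2: at line 3 remove [qoes,udmrg] add [nbrr] -> 8 lines: lwm uxcrc gap nbrr ecgnz jzgp ccucq tqzhp
Hunk 3: at line 2 remove [nbrr,ecgnz,jzgp] add [aae,bja,kbboh] -> 8 lines: lwm uxcrc gap aae bja kbboh ccucq tqzhp
Hunk 4: at line 1 remove [uxcrc,gap] add [qfmeu,kqf,fnm] -> 9 lines: lwm qfmeu kqf fnm aae bja kbboh ccucq tqzhp
Hunk 5: at line 3 remove [fnm,aae] add [bzcg] -> 8 lines: lwm qfmeu kqf bzcg bja kbboh ccucq tqzhp
Final line 7: ccucq

Answer: ccucq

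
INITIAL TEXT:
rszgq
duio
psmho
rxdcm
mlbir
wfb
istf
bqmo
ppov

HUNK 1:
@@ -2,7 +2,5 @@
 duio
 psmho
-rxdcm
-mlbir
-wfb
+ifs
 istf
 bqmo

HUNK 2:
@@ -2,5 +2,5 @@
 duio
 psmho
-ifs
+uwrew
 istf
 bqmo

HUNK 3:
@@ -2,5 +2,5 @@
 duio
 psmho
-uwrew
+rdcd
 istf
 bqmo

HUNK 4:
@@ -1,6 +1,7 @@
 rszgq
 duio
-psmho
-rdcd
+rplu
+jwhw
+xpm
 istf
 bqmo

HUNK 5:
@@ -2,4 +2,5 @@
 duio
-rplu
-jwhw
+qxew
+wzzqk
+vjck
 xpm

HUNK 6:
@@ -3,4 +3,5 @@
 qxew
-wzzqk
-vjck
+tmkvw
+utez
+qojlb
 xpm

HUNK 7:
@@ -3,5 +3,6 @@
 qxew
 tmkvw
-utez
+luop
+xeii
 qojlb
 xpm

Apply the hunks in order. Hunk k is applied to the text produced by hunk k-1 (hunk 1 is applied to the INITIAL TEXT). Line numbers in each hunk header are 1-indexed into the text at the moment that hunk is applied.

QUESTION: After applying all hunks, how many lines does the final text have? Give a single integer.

Hunk 1: at line 2 remove [rxdcm,mlbir,wfb] add [ifs] -> 7 lines: rszgq duio psmho ifs istf bqmo ppov
Hunk 2: at line 2 remove [ifs] add [uwrew] -> 7 lines: rszgq duio psmho uwrew istf bqmo ppov
Hunk 3: at line 2 remove [uwrew] add [rdcd] -> 7 lines: rszgq duio psmho rdcd istf bqmo ppov
Hunk 4: at line 1 remove [psmho,rdcd] add [rplu,jwhw,xpm] -> 8 lines: rszgq duio rplu jwhw xpm istf bqmo ppov
Hunk 5: at line 2 remove [rplu,jwhw] add [qxew,wzzqk,vjck] -> 9 lines: rszgq duio qxew wzzqk vjck xpm istf bqmo ppov
Hunk 6: at line 3 remove [wzzqk,vjck] add [tmkvw,utez,qojlb] -> 10 lines: rszgq duio qxew tmkvw utez qojlb xpm istf bqmo ppov
Hunk 7: at line 3 remove [utez] add [luop,xeii] -> 11 lines: rszgq duio qxew tmkvw luop xeii qojlb xpm istf bqmo ppov
Final line count: 11

Answer: 11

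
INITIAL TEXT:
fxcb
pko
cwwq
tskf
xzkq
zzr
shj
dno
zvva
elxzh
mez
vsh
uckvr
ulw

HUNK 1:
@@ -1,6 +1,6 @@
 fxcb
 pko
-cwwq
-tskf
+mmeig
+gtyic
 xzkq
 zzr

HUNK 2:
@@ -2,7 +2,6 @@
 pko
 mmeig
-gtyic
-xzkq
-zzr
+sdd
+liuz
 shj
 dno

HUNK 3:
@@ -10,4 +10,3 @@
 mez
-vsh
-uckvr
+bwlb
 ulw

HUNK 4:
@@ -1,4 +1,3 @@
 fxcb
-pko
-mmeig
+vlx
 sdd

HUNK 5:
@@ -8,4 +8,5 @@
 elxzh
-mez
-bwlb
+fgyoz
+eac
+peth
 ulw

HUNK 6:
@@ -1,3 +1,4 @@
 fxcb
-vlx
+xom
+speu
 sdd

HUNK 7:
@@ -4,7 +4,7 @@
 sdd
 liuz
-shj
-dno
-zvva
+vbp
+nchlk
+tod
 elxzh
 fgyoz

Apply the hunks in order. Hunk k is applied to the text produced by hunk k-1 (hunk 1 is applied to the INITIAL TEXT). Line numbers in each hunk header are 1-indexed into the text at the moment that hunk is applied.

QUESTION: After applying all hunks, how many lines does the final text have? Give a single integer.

Hunk 1: at line 1 remove [cwwq,tskf] add [mmeig,gtyic] -> 14 lines: fxcb pko mmeig gtyic xzkq zzr shj dno zvva elxzh mez vsh uckvr ulw
Hunk 2: at line 2 remove [gtyic,xzkq,zzr] add [sdd,liuz] -> 13 lines: fxcb pko mmeig sdd liuz shj dno zvva elxzh mez vsh uckvr ulw
Hunk 3: at line 10 remove [vsh,uckvr] add [bwlb] -> 12 lines: fxcb pko mmeig sdd liuz shj dno zvva elxzh mez bwlb ulw
Hunk 4: at line 1 remove [pko,mmeig] add [vlx] -> 11 lines: fxcb vlx sdd liuz shj dno zvva elxzh mez bwlb ulw
Hunk 5: at line 8 remove [mez,bwlb] add [fgyoz,eac,peth] -> 12 lines: fxcb vlx sdd liuz shj dno zvva elxzh fgyoz eac peth ulw
Hunk 6: at line 1 remove [vlx] add [xom,speu] -> 13 lines: fxcb xom speu sdd liuz shj dno zvva elxzh fgyoz eac peth ulw
Hunk 7: at line 4 remove [shj,dno,zvva] add [vbp,nchlk,tod] -> 13 lines: fxcb xom speu sdd liuz vbp nchlk tod elxzh fgyoz eac peth ulw
Final line count: 13

Answer: 13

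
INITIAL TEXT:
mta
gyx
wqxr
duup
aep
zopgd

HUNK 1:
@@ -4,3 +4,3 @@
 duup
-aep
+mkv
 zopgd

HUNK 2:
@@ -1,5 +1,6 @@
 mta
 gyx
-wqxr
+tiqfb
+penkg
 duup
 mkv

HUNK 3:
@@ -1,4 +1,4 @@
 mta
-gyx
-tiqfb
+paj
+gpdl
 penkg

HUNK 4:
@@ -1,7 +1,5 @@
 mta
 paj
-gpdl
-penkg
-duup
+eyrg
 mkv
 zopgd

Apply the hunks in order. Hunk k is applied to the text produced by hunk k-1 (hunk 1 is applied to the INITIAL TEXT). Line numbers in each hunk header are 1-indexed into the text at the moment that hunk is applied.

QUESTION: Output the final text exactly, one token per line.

Answer: mta
paj
eyrg
mkv
zopgd

Derivation:
Hunk 1: at line 4 remove [aep] add [mkv] -> 6 lines: mta gyx wqxr duup mkv zopgd
Hunk 2: at line 1 remove [wqxr] add [tiqfb,penkg] -> 7 lines: mta gyx tiqfb penkg duup mkv zopgd
Hunk 3: at line 1 remove [gyx,tiqfb] add [paj,gpdl] -> 7 lines: mta paj gpdl penkg duup mkv zopgd
Hunk 4: at line 1 remove [gpdl,penkg,duup] add [eyrg] -> 5 lines: mta paj eyrg mkv zopgd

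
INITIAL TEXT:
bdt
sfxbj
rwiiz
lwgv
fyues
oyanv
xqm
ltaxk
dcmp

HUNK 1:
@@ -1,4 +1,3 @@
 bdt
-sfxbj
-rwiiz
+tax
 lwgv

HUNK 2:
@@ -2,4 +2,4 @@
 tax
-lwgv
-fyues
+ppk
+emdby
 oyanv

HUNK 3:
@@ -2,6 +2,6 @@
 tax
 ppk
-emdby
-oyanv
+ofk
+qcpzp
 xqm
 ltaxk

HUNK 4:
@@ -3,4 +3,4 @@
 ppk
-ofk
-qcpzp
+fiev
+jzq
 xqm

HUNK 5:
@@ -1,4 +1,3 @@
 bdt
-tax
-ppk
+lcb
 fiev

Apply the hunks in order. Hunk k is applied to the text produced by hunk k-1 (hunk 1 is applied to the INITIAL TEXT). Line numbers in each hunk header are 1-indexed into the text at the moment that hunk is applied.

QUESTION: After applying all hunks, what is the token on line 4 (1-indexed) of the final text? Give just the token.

Hunk 1: at line 1 remove [sfxbj,rwiiz] add [tax] -> 8 lines: bdt tax lwgv fyues oyanv xqm ltaxk dcmp
Hunk 2: at line 2 remove [lwgv,fyues] add [ppk,emdby] -> 8 lines: bdt tax ppk emdby oyanv xqm ltaxk dcmp
Hunk 3: at line 2 remove [emdby,oyanv] add [ofk,qcpzp] -> 8 lines: bdt tax ppk ofk qcpzp xqm ltaxk dcmp
Hunk 4: at line 3 remove [ofk,qcpzp] add [fiev,jzq] -> 8 lines: bdt tax ppk fiev jzq xqm ltaxk dcmp
Hunk 5: at line 1 remove [tax,ppk] add [lcb] -> 7 lines: bdt lcb fiev jzq xqm ltaxk dcmp
Final line 4: jzq

Answer: jzq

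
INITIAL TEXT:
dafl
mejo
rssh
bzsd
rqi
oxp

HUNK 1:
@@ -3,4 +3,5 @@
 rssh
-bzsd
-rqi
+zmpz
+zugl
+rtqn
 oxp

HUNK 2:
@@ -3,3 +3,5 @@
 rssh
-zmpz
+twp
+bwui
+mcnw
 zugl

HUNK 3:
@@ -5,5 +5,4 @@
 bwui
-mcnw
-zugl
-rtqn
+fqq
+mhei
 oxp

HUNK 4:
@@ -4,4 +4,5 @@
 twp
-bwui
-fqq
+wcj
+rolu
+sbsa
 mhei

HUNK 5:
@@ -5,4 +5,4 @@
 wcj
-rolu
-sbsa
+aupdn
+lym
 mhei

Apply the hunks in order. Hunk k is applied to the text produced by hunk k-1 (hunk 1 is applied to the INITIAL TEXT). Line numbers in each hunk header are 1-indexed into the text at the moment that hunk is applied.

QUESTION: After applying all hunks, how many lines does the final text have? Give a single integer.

Hunk 1: at line 3 remove [bzsd,rqi] add [zmpz,zugl,rtqn] -> 7 lines: dafl mejo rssh zmpz zugl rtqn oxp
Hunk 2: at line 3 remove [zmpz] add [twp,bwui,mcnw] -> 9 lines: dafl mejo rssh twp bwui mcnw zugl rtqn oxp
Hunk 3: at line 5 remove [mcnw,zugl,rtqn] add [fqq,mhei] -> 8 lines: dafl mejo rssh twp bwui fqq mhei oxp
Hunk 4: at line 4 remove [bwui,fqq] add [wcj,rolu,sbsa] -> 9 lines: dafl mejo rssh twp wcj rolu sbsa mhei oxp
Hunk 5: at line 5 remove [rolu,sbsa] add [aupdn,lym] -> 9 lines: dafl mejo rssh twp wcj aupdn lym mhei oxp
Final line count: 9

Answer: 9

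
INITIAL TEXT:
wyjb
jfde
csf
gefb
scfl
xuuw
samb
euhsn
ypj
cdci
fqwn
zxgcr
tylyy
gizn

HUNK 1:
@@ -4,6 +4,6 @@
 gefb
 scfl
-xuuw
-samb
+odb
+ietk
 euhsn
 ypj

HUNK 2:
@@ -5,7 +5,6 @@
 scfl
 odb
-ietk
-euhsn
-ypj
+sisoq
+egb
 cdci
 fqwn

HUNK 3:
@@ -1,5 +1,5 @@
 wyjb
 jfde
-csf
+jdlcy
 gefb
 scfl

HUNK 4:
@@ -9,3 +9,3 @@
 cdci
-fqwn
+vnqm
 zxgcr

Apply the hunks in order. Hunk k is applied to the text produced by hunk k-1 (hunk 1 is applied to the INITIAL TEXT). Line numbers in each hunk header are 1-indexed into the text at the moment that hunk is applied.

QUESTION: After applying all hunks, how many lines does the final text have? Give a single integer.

Answer: 13

Derivation:
Hunk 1: at line 4 remove [xuuw,samb] add [odb,ietk] -> 14 lines: wyjb jfde csf gefb scfl odb ietk euhsn ypj cdci fqwn zxgcr tylyy gizn
Hunk 2: at line 5 remove [ietk,euhsn,ypj] add [sisoq,egb] -> 13 lines: wyjb jfde csf gefb scfl odb sisoq egb cdci fqwn zxgcr tylyy gizn
Hunk 3: at line 1 remove [csf] add [jdlcy] -> 13 lines: wyjb jfde jdlcy gefb scfl odb sisoq egb cdci fqwn zxgcr tylyy gizn
Hunk 4: at line 9 remove [fqwn] add [vnqm] -> 13 lines: wyjb jfde jdlcy gefb scfl odb sisoq egb cdci vnqm zxgcr tylyy gizn
Final line count: 13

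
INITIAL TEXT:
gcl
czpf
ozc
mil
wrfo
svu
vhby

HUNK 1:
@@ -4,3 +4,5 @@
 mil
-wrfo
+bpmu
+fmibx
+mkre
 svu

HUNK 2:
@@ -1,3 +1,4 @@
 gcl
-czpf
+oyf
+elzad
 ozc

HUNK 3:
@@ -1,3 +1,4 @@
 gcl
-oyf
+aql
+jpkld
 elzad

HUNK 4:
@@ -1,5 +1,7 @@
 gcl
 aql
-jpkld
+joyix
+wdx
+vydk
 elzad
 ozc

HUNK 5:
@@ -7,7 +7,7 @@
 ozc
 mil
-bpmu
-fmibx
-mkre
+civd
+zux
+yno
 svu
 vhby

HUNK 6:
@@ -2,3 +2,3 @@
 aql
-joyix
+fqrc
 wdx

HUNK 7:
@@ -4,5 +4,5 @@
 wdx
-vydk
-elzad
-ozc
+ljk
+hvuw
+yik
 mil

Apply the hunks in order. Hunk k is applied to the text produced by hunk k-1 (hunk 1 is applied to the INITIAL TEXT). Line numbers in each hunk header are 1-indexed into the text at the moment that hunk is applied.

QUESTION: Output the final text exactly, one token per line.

Hunk 1: at line 4 remove [wrfo] add [bpmu,fmibx,mkre] -> 9 lines: gcl czpf ozc mil bpmu fmibx mkre svu vhby
Hunk 2: at line 1 remove [czpf] add [oyf,elzad] -> 10 lines: gcl oyf elzad ozc mil bpmu fmibx mkre svu vhby
Hunk 3: at line 1 remove [oyf] add [aql,jpkld] -> 11 lines: gcl aql jpkld elzad ozc mil bpmu fmibx mkre svu vhby
Hunk 4: at line 1 remove [jpkld] add [joyix,wdx,vydk] -> 13 lines: gcl aql joyix wdx vydk elzad ozc mil bpmu fmibx mkre svu vhby
Hunk 5: at line 7 remove [bpmu,fmibx,mkre] add [civd,zux,yno] -> 13 lines: gcl aql joyix wdx vydk elzad ozc mil civd zux yno svu vhby
Hunk 6: at line 2 remove [joyix] add [fqrc] -> 13 lines: gcl aql fqrc wdx vydk elzad ozc mil civd zux yno svu vhby
Hunk 7: at line 4 remove [vydk,elzad,ozc] add [ljk,hvuw,yik] -> 13 lines: gcl aql fqrc wdx ljk hvuw yik mil civd zux yno svu vhby

Answer: gcl
aql
fqrc
wdx
ljk
hvuw
yik
mil
civd
zux
yno
svu
vhby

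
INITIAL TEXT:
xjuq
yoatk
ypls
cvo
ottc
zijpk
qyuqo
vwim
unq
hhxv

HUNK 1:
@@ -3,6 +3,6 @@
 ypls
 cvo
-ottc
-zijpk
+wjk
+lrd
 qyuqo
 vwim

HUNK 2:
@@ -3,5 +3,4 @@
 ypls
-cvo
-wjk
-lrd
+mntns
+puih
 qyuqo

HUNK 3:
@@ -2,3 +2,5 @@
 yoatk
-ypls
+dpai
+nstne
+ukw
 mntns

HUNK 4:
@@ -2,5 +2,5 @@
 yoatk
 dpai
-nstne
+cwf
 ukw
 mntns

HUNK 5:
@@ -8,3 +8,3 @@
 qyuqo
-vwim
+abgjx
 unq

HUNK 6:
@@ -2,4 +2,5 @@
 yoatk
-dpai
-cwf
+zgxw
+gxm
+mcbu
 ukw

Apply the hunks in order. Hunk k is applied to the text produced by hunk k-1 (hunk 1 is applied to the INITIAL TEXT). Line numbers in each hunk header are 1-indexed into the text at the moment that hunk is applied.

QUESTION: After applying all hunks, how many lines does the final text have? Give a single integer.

Hunk 1: at line 3 remove [ottc,zijpk] add [wjk,lrd] -> 10 lines: xjuq yoatk ypls cvo wjk lrd qyuqo vwim unq hhxv
Hunk 2: at line 3 remove [cvo,wjk,lrd] add [mntns,puih] -> 9 lines: xjuq yoatk ypls mntns puih qyuqo vwim unq hhxv
Hunk 3: at line 2 remove [ypls] add [dpai,nstne,ukw] -> 11 lines: xjuq yoatk dpai nstne ukw mntns puih qyuqo vwim unq hhxv
Hunk 4: at line 2 remove [nstne] add [cwf] -> 11 lines: xjuq yoatk dpai cwf ukw mntns puih qyuqo vwim unq hhxv
Hunk 5: at line 8 remove [vwim] add [abgjx] -> 11 lines: xjuq yoatk dpai cwf ukw mntns puih qyuqo abgjx unq hhxv
Hunk 6: at line 2 remove [dpai,cwf] add [zgxw,gxm,mcbu] -> 12 lines: xjuq yoatk zgxw gxm mcbu ukw mntns puih qyuqo abgjx unq hhxv
Final line count: 12

Answer: 12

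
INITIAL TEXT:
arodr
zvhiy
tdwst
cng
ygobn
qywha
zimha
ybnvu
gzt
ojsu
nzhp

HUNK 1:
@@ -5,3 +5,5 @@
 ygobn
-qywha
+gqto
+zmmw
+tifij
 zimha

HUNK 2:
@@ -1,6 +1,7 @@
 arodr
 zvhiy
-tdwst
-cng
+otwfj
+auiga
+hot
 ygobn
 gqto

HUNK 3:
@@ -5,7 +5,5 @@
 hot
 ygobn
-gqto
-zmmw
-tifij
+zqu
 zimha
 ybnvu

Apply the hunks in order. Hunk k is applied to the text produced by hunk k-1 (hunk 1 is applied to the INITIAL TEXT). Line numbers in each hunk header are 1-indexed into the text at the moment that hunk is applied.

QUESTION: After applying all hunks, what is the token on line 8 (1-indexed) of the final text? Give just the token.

Answer: zimha

Derivation:
Hunk 1: at line 5 remove [qywha] add [gqto,zmmw,tifij] -> 13 lines: arodr zvhiy tdwst cng ygobn gqto zmmw tifij zimha ybnvu gzt ojsu nzhp
Hunk 2: at line 1 remove [tdwst,cng] add [otwfj,auiga,hot] -> 14 lines: arodr zvhiy otwfj auiga hot ygobn gqto zmmw tifij zimha ybnvu gzt ojsu nzhp
Hunk 3: at line 5 remove [gqto,zmmw,tifij] add [zqu] -> 12 lines: arodr zvhiy otwfj auiga hot ygobn zqu zimha ybnvu gzt ojsu nzhp
Final line 8: zimha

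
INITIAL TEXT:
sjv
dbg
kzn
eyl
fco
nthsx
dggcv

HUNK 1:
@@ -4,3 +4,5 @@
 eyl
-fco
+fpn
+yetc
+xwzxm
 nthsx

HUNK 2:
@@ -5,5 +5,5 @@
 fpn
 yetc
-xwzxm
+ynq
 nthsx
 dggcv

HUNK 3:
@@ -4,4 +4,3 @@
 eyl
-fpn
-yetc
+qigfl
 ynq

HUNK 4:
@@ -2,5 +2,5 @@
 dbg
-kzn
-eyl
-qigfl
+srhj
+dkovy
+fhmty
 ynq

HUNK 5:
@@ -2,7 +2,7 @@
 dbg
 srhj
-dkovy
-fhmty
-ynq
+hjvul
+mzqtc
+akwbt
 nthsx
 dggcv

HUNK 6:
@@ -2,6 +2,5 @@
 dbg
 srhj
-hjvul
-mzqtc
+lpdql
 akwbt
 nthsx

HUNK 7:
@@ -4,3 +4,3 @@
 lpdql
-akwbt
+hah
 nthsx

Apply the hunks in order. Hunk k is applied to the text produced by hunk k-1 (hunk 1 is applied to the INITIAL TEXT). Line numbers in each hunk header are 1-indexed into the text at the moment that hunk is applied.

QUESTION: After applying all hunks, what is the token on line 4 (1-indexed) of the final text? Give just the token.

Hunk 1: at line 4 remove [fco] add [fpn,yetc,xwzxm] -> 9 lines: sjv dbg kzn eyl fpn yetc xwzxm nthsx dggcv
Hunk 2: at line 5 remove [xwzxm] add [ynq] -> 9 lines: sjv dbg kzn eyl fpn yetc ynq nthsx dggcv
Hunk 3: at line 4 remove [fpn,yetc] add [qigfl] -> 8 lines: sjv dbg kzn eyl qigfl ynq nthsx dggcv
Hunk 4: at line 2 remove [kzn,eyl,qigfl] add [srhj,dkovy,fhmty] -> 8 lines: sjv dbg srhj dkovy fhmty ynq nthsx dggcv
Hunk 5: at line 2 remove [dkovy,fhmty,ynq] add [hjvul,mzqtc,akwbt] -> 8 lines: sjv dbg srhj hjvul mzqtc akwbt nthsx dggcv
Hunk 6: at line 2 remove [hjvul,mzqtc] add [lpdql] -> 7 lines: sjv dbg srhj lpdql akwbt nthsx dggcv
Hunk 7: at line 4 remove [akwbt] add [hah] -> 7 lines: sjv dbg srhj lpdql hah nthsx dggcv
Final line 4: lpdql

Answer: lpdql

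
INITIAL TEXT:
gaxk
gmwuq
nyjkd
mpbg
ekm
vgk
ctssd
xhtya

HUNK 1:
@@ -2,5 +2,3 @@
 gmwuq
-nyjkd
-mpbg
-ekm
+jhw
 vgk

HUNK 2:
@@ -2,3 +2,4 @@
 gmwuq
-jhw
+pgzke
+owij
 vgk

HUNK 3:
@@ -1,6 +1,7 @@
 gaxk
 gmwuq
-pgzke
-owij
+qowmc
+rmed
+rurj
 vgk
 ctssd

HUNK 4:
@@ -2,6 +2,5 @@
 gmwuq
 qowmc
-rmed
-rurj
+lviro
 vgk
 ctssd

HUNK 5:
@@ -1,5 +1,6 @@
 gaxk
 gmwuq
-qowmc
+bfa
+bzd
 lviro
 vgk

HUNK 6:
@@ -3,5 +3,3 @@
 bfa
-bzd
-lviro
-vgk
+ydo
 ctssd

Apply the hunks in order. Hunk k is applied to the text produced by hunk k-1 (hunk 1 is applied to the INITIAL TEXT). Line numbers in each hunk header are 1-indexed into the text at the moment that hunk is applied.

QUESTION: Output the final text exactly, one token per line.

Hunk 1: at line 2 remove [nyjkd,mpbg,ekm] add [jhw] -> 6 lines: gaxk gmwuq jhw vgk ctssd xhtya
Hunk 2: at line 2 remove [jhw] add [pgzke,owij] -> 7 lines: gaxk gmwuq pgzke owij vgk ctssd xhtya
Hunk 3: at line 1 remove [pgzke,owij] add [qowmc,rmed,rurj] -> 8 lines: gaxk gmwuq qowmc rmed rurj vgk ctssd xhtya
Hunk 4: at line 2 remove [rmed,rurj] add [lviro] -> 7 lines: gaxk gmwuq qowmc lviro vgk ctssd xhtya
Hunk 5: at line 1 remove [qowmc] add [bfa,bzd] -> 8 lines: gaxk gmwuq bfa bzd lviro vgk ctssd xhtya
Hunk 6: at line 3 remove [bzd,lviro,vgk] add [ydo] -> 6 lines: gaxk gmwuq bfa ydo ctssd xhtya

Answer: gaxk
gmwuq
bfa
ydo
ctssd
xhtya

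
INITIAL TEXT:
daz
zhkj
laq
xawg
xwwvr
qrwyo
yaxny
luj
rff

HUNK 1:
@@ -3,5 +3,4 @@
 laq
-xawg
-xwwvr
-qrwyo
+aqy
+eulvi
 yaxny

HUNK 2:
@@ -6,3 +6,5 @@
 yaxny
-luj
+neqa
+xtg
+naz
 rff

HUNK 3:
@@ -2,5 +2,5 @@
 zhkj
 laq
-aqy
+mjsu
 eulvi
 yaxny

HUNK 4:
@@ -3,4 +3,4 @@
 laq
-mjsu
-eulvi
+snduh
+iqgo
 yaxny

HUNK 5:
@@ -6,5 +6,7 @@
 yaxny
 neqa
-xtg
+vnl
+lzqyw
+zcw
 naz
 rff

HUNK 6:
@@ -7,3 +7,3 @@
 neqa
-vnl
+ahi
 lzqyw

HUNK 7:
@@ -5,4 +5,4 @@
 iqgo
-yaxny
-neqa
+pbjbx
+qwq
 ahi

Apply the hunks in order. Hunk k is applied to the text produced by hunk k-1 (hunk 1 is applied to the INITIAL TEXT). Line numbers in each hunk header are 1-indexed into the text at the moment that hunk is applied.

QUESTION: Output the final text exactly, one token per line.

Answer: daz
zhkj
laq
snduh
iqgo
pbjbx
qwq
ahi
lzqyw
zcw
naz
rff

Derivation:
Hunk 1: at line 3 remove [xawg,xwwvr,qrwyo] add [aqy,eulvi] -> 8 lines: daz zhkj laq aqy eulvi yaxny luj rff
Hunk 2: at line 6 remove [luj] add [neqa,xtg,naz] -> 10 lines: daz zhkj laq aqy eulvi yaxny neqa xtg naz rff
Hunk 3: at line 2 remove [aqy] add [mjsu] -> 10 lines: daz zhkj laq mjsu eulvi yaxny neqa xtg naz rff
Hunk 4: at line 3 remove [mjsu,eulvi] add [snduh,iqgo] -> 10 lines: daz zhkj laq snduh iqgo yaxny neqa xtg naz rff
Hunk 5: at line 6 remove [xtg] add [vnl,lzqyw,zcw] -> 12 lines: daz zhkj laq snduh iqgo yaxny neqa vnl lzqyw zcw naz rff
Hunk 6: at line 7 remove [vnl] add [ahi] -> 12 lines: daz zhkj laq snduh iqgo yaxny neqa ahi lzqyw zcw naz rff
Hunk 7: at line 5 remove [yaxny,neqa] add [pbjbx,qwq] -> 12 lines: daz zhkj laq snduh iqgo pbjbx qwq ahi lzqyw zcw naz rff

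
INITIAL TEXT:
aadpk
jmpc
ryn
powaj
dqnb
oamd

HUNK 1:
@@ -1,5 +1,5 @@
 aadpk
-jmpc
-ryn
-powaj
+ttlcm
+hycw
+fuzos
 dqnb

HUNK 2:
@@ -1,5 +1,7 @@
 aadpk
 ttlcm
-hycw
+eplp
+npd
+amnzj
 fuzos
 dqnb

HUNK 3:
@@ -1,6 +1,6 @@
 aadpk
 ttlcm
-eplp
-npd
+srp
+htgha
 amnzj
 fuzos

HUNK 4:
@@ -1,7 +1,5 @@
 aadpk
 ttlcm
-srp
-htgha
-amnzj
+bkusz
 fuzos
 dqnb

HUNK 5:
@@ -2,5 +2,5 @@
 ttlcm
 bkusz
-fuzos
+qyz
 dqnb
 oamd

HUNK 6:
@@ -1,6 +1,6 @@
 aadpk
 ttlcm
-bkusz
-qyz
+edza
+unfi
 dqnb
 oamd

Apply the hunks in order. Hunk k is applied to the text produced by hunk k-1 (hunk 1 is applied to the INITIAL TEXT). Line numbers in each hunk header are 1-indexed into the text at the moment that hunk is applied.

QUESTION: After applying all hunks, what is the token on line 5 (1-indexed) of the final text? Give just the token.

Hunk 1: at line 1 remove [jmpc,ryn,powaj] add [ttlcm,hycw,fuzos] -> 6 lines: aadpk ttlcm hycw fuzos dqnb oamd
Hunk 2: at line 1 remove [hycw] add [eplp,npd,amnzj] -> 8 lines: aadpk ttlcm eplp npd amnzj fuzos dqnb oamd
Hunk 3: at line 1 remove [eplp,npd] add [srp,htgha] -> 8 lines: aadpk ttlcm srp htgha amnzj fuzos dqnb oamd
Hunk 4: at line 1 remove [srp,htgha,amnzj] add [bkusz] -> 6 lines: aadpk ttlcm bkusz fuzos dqnb oamd
Hunk 5: at line 2 remove [fuzos] add [qyz] -> 6 lines: aadpk ttlcm bkusz qyz dqnb oamd
Hunk 6: at line 1 remove [bkusz,qyz] add [edza,unfi] -> 6 lines: aadpk ttlcm edza unfi dqnb oamd
Final line 5: dqnb

Answer: dqnb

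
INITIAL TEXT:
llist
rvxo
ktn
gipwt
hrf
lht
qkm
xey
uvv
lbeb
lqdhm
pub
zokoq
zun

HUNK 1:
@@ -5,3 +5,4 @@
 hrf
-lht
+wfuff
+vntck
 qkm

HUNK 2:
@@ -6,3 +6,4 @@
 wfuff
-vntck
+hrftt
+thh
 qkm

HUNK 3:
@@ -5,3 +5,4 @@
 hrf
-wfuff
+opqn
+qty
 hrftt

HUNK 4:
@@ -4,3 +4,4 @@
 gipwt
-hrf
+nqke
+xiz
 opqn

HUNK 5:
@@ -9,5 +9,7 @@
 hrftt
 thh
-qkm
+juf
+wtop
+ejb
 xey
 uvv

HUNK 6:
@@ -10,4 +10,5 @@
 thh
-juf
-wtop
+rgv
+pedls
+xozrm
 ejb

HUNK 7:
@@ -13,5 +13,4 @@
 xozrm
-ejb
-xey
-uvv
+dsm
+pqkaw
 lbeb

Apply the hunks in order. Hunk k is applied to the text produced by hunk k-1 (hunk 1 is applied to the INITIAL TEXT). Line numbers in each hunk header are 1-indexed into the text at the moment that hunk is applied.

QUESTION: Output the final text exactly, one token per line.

Hunk 1: at line 5 remove [lht] add [wfuff,vntck] -> 15 lines: llist rvxo ktn gipwt hrf wfuff vntck qkm xey uvv lbeb lqdhm pub zokoq zun
Hunk 2: at line 6 remove [vntck] add [hrftt,thh] -> 16 lines: llist rvxo ktn gipwt hrf wfuff hrftt thh qkm xey uvv lbeb lqdhm pub zokoq zun
Hunk 3: at line 5 remove [wfuff] add [opqn,qty] -> 17 lines: llist rvxo ktn gipwt hrf opqn qty hrftt thh qkm xey uvv lbeb lqdhm pub zokoq zun
Hunk 4: at line 4 remove [hrf] add [nqke,xiz] -> 18 lines: llist rvxo ktn gipwt nqke xiz opqn qty hrftt thh qkm xey uvv lbeb lqdhm pub zokoq zun
Hunk 5: at line 9 remove [qkm] add [juf,wtop,ejb] -> 20 lines: llist rvxo ktn gipwt nqke xiz opqn qty hrftt thh juf wtop ejb xey uvv lbeb lqdhm pub zokoq zun
Hunk 6: at line 10 remove [juf,wtop] add [rgv,pedls,xozrm] -> 21 lines: llist rvxo ktn gipwt nqke xiz opqn qty hrftt thh rgv pedls xozrm ejb xey uvv lbeb lqdhm pub zokoq zun
Hunk 7: at line 13 remove [ejb,xey,uvv] add [dsm,pqkaw] -> 20 lines: llist rvxo ktn gipwt nqke xiz opqn qty hrftt thh rgv pedls xozrm dsm pqkaw lbeb lqdhm pub zokoq zun

Answer: llist
rvxo
ktn
gipwt
nqke
xiz
opqn
qty
hrftt
thh
rgv
pedls
xozrm
dsm
pqkaw
lbeb
lqdhm
pub
zokoq
zun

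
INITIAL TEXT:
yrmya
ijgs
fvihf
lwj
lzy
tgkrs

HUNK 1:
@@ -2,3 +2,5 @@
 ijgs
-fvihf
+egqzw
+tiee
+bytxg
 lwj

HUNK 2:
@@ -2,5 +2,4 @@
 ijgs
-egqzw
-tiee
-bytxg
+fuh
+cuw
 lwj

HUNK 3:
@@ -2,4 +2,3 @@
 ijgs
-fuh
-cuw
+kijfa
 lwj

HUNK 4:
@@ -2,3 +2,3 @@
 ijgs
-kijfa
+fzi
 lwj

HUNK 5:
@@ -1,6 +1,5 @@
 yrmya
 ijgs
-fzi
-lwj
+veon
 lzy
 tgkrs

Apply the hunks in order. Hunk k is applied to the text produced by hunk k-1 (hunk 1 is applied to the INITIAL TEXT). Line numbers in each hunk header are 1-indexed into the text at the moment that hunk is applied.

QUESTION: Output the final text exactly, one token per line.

Hunk 1: at line 2 remove [fvihf] add [egqzw,tiee,bytxg] -> 8 lines: yrmya ijgs egqzw tiee bytxg lwj lzy tgkrs
Hunk 2: at line 2 remove [egqzw,tiee,bytxg] add [fuh,cuw] -> 7 lines: yrmya ijgs fuh cuw lwj lzy tgkrs
Hunk 3: at line 2 remove [fuh,cuw] add [kijfa] -> 6 lines: yrmya ijgs kijfa lwj lzy tgkrs
Hunk 4: at line 2 remove [kijfa] add [fzi] -> 6 lines: yrmya ijgs fzi lwj lzy tgkrs
Hunk 5: at line 1 remove [fzi,lwj] add [veon] -> 5 lines: yrmya ijgs veon lzy tgkrs

Answer: yrmya
ijgs
veon
lzy
tgkrs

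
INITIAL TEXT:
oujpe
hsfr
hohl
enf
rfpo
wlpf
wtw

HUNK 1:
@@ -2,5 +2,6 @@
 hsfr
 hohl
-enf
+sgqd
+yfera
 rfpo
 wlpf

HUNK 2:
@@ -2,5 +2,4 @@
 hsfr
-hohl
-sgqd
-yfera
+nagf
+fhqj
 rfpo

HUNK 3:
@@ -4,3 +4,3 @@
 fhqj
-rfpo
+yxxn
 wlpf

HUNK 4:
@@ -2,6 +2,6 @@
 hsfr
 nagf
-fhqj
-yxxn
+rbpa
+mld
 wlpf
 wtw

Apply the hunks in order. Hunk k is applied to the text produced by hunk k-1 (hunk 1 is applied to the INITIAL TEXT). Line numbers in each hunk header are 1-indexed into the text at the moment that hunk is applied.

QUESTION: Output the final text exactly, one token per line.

Hunk 1: at line 2 remove [enf] add [sgqd,yfera] -> 8 lines: oujpe hsfr hohl sgqd yfera rfpo wlpf wtw
Hunk 2: at line 2 remove [hohl,sgqd,yfera] add [nagf,fhqj] -> 7 lines: oujpe hsfr nagf fhqj rfpo wlpf wtw
Hunk 3: at line 4 remove [rfpo] add [yxxn] -> 7 lines: oujpe hsfr nagf fhqj yxxn wlpf wtw
Hunk 4: at line 2 remove [fhqj,yxxn] add [rbpa,mld] -> 7 lines: oujpe hsfr nagf rbpa mld wlpf wtw

Answer: oujpe
hsfr
nagf
rbpa
mld
wlpf
wtw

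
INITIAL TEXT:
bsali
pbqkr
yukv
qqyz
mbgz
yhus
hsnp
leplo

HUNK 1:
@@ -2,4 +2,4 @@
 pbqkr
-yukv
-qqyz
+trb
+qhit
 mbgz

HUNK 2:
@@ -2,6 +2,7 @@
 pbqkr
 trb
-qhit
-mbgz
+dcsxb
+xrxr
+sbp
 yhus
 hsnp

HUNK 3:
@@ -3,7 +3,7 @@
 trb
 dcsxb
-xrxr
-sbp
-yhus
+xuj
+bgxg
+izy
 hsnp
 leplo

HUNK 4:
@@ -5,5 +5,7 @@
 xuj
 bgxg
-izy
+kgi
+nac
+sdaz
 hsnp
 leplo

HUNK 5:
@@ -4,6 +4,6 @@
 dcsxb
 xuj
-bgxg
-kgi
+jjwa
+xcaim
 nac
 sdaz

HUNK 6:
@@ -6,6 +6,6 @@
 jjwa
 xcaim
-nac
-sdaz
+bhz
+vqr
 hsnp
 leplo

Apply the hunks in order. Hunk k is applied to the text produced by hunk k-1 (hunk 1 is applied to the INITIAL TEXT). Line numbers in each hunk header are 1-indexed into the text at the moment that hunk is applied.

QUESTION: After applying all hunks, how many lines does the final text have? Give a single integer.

Answer: 11

Derivation:
Hunk 1: at line 2 remove [yukv,qqyz] add [trb,qhit] -> 8 lines: bsali pbqkr trb qhit mbgz yhus hsnp leplo
Hunk 2: at line 2 remove [qhit,mbgz] add [dcsxb,xrxr,sbp] -> 9 lines: bsali pbqkr trb dcsxb xrxr sbp yhus hsnp leplo
Hunk 3: at line 3 remove [xrxr,sbp,yhus] add [xuj,bgxg,izy] -> 9 lines: bsali pbqkr trb dcsxb xuj bgxg izy hsnp leplo
Hunk 4: at line 5 remove [izy] add [kgi,nac,sdaz] -> 11 lines: bsali pbqkr trb dcsxb xuj bgxg kgi nac sdaz hsnp leplo
Hunk 5: at line 4 remove [bgxg,kgi] add [jjwa,xcaim] -> 11 lines: bsali pbqkr trb dcsxb xuj jjwa xcaim nac sdaz hsnp leplo
Hunk 6: at line 6 remove [nac,sdaz] add [bhz,vqr] -> 11 lines: bsali pbqkr trb dcsxb xuj jjwa xcaim bhz vqr hsnp leplo
Final line count: 11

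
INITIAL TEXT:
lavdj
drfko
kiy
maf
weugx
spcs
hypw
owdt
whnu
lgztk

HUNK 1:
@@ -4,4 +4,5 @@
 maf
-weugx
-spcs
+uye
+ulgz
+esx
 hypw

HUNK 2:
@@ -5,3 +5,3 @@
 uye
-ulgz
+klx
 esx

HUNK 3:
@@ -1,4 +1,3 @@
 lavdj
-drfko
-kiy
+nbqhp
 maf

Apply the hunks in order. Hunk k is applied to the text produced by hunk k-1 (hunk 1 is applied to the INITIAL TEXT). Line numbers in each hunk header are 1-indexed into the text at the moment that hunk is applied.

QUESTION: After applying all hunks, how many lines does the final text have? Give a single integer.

Hunk 1: at line 4 remove [weugx,spcs] add [uye,ulgz,esx] -> 11 lines: lavdj drfko kiy maf uye ulgz esx hypw owdt whnu lgztk
Hunk 2: at line 5 remove [ulgz] add [klx] -> 11 lines: lavdj drfko kiy maf uye klx esx hypw owdt whnu lgztk
Hunk 3: at line 1 remove [drfko,kiy] add [nbqhp] -> 10 lines: lavdj nbqhp maf uye klx esx hypw owdt whnu lgztk
Final line count: 10

Answer: 10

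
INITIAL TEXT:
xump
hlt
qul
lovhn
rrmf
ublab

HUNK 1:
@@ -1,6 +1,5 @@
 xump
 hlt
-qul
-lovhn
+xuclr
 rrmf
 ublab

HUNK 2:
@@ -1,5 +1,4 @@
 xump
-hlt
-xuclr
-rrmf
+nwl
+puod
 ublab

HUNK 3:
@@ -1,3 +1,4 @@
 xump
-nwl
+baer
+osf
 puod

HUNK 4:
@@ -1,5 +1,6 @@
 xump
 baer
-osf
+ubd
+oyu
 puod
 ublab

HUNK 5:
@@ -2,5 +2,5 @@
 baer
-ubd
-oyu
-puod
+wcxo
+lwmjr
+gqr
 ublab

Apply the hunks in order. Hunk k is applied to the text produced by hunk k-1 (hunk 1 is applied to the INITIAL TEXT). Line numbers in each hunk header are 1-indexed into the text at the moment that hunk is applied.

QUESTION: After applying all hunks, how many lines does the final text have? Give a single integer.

Hunk 1: at line 1 remove [qul,lovhn] add [xuclr] -> 5 lines: xump hlt xuclr rrmf ublab
Hunk 2: at line 1 remove [hlt,xuclr,rrmf] add [nwl,puod] -> 4 lines: xump nwl puod ublab
Hunk 3: at line 1 remove [nwl] add [baer,osf] -> 5 lines: xump baer osf puod ublab
Hunk 4: at line 1 remove [osf] add [ubd,oyu] -> 6 lines: xump baer ubd oyu puod ublab
Hunk 5: at line 2 remove [ubd,oyu,puod] add [wcxo,lwmjr,gqr] -> 6 lines: xump baer wcxo lwmjr gqr ublab
Final line count: 6

Answer: 6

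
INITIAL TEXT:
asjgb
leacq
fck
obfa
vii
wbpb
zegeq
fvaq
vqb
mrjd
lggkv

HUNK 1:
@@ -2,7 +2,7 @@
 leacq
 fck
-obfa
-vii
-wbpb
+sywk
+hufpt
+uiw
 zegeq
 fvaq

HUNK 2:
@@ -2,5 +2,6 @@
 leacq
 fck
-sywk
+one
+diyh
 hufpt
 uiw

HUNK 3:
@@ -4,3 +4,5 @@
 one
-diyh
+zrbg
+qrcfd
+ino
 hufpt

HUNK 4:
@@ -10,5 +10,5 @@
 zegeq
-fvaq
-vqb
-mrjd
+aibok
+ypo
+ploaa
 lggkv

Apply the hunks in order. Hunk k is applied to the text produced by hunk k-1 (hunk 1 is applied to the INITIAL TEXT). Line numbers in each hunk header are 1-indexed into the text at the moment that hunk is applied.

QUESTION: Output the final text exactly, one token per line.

Hunk 1: at line 2 remove [obfa,vii,wbpb] add [sywk,hufpt,uiw] -> 11 lines: asjgb leacq fck sywk hufpt uiw zegeq fvaq vqb mrjd lggkv
Hunk 2: at line 2 remove [sywk] add [one,diyh] -> 12 lines: asjgb leacq fck one diyh hufpt uiw zegeq fvaq vqb mrjd lggkv
Hunk 3: at line 4 remove [diyh] add [zrbg,qrcfd,ino] -> 14 lines: asjgb leacq fck one zrbg qrcfd ino hufpt uiw zegeq fvaq vqb mrjd lggkv
Hunk 4: at line 10 remove [fvaq,vqb,mrjd] add [aibok,ypo,ploaa] -> 14 lines: asjgb leacq fck one zrbg qrcfd ino hufpt uiw zegeq aibok ypo ploaa lggkv

Answer: asjgb
leacq
fck
one
zrbg
qrcfd
ino
hufpt
uiw
zegeq
aibok
ypo
ploaa
lggkv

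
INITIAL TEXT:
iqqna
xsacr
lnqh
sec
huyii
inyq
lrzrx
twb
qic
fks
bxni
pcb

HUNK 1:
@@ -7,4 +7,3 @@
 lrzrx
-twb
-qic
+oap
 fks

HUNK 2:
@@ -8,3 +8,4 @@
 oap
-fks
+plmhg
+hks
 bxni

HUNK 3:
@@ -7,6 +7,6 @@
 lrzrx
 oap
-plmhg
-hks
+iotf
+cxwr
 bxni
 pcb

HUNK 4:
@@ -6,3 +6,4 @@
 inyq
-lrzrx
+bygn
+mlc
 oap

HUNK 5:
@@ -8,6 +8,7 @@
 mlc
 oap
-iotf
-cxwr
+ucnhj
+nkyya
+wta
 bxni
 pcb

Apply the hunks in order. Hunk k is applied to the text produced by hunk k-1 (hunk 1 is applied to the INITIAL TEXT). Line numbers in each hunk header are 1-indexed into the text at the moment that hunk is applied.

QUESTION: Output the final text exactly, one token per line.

Answer: iqqna
xsacr
lnqh
sec
huyii
inyq
bygn
mlc
oap
ucnhj
nkyya
wta
bxni
pcb

Derivation:
Hunk 1: at line 7 remove [twb,qic] add [oap] -> 11 lines: iqqna xsacr lnqh sec huyii inyq lrzrx oap fks bxni pcb
Hunk 2: at line 8 remove [fks] add [plmhg,hks] -> 12 lines: iqqna xsacr lnqh sec huyii inyq lrzrx oap plmhg hks bxni pcb
Hunk 3: at line 7 remove [plmhg,hks] add [iotf,cxwr] -> 12 lines: iqqna xsacr lnqh sec huyii inyq lrzrx oap iotf cxwr bxni pcb
Hunk 4: at line 6 remove [lrzrx] add [bygn,mlc] -> 13 lines: iqqna xsacr lnqh sec huyii inyq bygn mlc oap iotf cxwr bxni pcb
Hunk 5: at line 8 remove [iotf,cxwr] add [ucnhj,nkyya,wta] -> 14 lines: iqqna xsacr lnqh sec huyii inyq bygn mlc oap ucnhj nkyya wta bxni pcb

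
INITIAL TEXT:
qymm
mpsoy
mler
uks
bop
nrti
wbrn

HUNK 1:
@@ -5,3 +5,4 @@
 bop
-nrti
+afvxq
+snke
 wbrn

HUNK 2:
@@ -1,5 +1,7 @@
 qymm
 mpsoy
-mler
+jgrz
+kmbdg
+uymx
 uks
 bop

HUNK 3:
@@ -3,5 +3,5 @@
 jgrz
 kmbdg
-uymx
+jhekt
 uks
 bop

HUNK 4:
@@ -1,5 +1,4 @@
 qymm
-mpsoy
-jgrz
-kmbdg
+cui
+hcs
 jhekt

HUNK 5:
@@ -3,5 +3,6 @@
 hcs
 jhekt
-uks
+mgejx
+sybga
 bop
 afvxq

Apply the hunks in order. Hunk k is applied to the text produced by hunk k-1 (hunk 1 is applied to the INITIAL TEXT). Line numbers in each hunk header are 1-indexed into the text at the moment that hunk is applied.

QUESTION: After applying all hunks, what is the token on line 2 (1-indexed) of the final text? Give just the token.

Answer: cui

Derivation:
Hunk 1: at line 5 remove [nrti] add [afvxq,snke] -> 8 lines: qymm mpsoy mler uks bop afvxq snke wbrn
Hunk 2: at line 1 remove [mler] add [jgrz,kmbdg,uymx] -> 10 lines: qymm mpsoy jgrz kmbdg uymx uks bop afvxq snke wbrn
Hunk 3: at line 3 remove [uymx] add [jhekt] -> 10 lines: qymm mpsoy jgrz kmbdg jhekt uks bop afvxq snke wbrn
Hunk 4: at line 1 remove [mpsoy,jgrz,kmbdg] add [cui,hcs] -> 9 lines: qymm cui hcs jhekt uks bop afvxq snke wbrn
Hunk 5: at line 3 remove [uks] add [mgejx,sybga] -> 10 lines: qymm cui hcs jhekt mgejx sybga bop afvxq snke wbrn
Final line 2: cui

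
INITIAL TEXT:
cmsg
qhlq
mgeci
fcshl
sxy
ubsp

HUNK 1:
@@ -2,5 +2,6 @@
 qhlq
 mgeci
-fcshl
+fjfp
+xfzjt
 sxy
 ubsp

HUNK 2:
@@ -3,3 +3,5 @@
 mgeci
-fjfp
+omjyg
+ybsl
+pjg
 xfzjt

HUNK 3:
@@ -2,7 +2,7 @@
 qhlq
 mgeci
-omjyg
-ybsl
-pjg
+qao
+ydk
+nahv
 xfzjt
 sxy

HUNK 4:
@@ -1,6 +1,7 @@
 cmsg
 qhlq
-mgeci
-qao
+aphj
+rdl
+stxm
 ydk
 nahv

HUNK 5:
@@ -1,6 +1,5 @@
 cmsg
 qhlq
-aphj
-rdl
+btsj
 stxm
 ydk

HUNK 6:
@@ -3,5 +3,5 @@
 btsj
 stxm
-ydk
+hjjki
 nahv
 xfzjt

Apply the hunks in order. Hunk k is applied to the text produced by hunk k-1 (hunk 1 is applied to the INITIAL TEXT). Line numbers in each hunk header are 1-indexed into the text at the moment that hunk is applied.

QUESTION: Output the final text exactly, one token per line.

Hunk 1: at line 2 remove [fcshl] add [fjfp,xfzjt] -> 7 lines: cmsg qhlq mgeci fjfp xfzjt sxy ubsp
Hunk 2: at line 3 remove [fjfp] add [omjyg,ybsl,pjg] -> 9 lines: cmsg qhlq mgeci omjyg ybsl pjg xfzjt sxy ubsp
Hunk 3: at line 2 remove [omjyg,ybsl,pjg] add [qao,ydk,nahv] -> 9 lines: cmsg qhlq mgeci qao ydk nahv xfzjt sxy ubsp
Hunk 4: at line 1 remove [mgeci,qao] add [aphj,rdl,stxm] -> 10 lines: cmsg qhlq aphj rdl stxm ydk nahv xfzjt sxy ubsp
Hunk 5: at line 1 remove [aphj,rdl] add [btsj] -> 9 lines: cmsg qhlq btsj stxm ydk nahv xfzjt sxy ubsp
Hunk 6: at line 3 remove [ydk] add [hjjki] -> 9 lines: cmsg qhlq btsj stxm hjjki nahv xfzjt sxy ubsp

Answer: cmsg
qhlq
btsj
stxm
hjjki
nahv
xfzjt
sxy
ubsp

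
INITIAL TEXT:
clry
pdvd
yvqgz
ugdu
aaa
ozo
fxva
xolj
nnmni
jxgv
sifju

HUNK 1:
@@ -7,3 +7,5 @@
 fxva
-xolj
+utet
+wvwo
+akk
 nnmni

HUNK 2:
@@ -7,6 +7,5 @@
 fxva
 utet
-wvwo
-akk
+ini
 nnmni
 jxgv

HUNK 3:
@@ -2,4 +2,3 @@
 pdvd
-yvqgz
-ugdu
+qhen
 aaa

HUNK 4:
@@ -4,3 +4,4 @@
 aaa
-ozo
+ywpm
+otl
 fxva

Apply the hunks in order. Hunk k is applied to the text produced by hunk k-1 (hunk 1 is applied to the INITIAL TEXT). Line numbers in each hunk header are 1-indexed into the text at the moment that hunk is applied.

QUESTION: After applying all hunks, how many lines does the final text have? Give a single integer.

Answer: 12

Derivation:
Hunk 1: at line 7 remove [xolj] add [utet,wvwo,akk] -> 13 lines: clry pdvd yvqgz ugdu aaa ozo fxva utet wvwo akk nnmni jxgv sifju
Hunk 2: at line 7 remove [wvwo,akk] add [ini] -> 12 lines: clry pdvd yvqgz ugdu aaa ozo fxva utet ini nnmni jxgv sifju
Hunk 3: at line 2 remove [yvqgz,ugdu] add [qhen] -> 11 lines: clry pdvd qhen aaa ozo fxva utet ini nnmni jxgv sifju
Hunk 4: at line 4 remove [ozo] add [ywpm,otl] -> 12 lines: clry pdvd qhen aaa ywpm otl fxva utet ini nnmni jxgv sifju
Final line count: 12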